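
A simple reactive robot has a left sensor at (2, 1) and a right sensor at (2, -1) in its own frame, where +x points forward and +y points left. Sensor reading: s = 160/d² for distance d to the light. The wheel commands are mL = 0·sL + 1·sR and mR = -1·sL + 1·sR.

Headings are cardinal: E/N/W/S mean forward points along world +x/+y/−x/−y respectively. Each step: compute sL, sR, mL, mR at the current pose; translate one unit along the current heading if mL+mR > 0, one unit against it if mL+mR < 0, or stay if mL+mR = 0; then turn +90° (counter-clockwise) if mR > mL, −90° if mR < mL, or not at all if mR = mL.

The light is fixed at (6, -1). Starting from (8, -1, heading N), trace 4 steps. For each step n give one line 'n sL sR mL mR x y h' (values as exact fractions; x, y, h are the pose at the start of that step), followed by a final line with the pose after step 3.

0 32 160/13 160/13 -256/13 8 -1 N
1 10 8 8 -2 8 -2 E
2 32/5 160/13 160/13 384/65 9 -2 S
3 16 80 80 64 9 -3 W
final 8 -3 N

n=0: pose=(8,-1,N); sL=32, sR=160/13; mL=160/13, mR=-256/13; mL+mR=-96/13 → advance -1; mR−mL=-32 → turn -1·90°
n=1: pose=(8,-2,E); sL=10, sR=8; mL=8, mR=-2; mL+mR=6 → advance +1; mR−mL=-10 → turn -1·90°
n=2: pose=(9,-2,S); sL=32/5, sR=160/13; mL=160/13, mR=384/65; mL+mR=1184/65 → advance +1; mR−mL=-32/5 → turn -1·90°
n=3: pose=(9,-3,W); sL=16, sR=80; mL=80, mR=64; mL+mR=144 → advance +1; mR−mL=-16 → turn -1·90°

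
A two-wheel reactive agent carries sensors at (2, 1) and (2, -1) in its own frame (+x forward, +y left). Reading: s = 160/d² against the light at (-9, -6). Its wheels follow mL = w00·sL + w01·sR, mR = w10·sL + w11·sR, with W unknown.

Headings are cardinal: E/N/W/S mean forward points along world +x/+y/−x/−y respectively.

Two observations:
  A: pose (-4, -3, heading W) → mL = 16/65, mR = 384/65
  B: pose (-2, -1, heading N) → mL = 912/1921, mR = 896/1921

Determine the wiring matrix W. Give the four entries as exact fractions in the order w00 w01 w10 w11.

-1/2 1 1 -1

obs A: pose=(-4,-3,W) → sL=160/13, sR=32/5, mL=16/65, mR=384/65
obs B: pose=(-2,-1,N) → sL=32/17, sR=160/113, mL=912/1921, mR=896/1921
sensor matrix S = [[160/13, 32/5], [32/17, 160/113]]; det S = 671744/124865
solve [mL_A; mL_B] = S·[w00; w01] and [mR_A; mR_B] = S·[w10; w11]:
  w00 = -1/2, w01 = 1, w10 = 1, w11 = -1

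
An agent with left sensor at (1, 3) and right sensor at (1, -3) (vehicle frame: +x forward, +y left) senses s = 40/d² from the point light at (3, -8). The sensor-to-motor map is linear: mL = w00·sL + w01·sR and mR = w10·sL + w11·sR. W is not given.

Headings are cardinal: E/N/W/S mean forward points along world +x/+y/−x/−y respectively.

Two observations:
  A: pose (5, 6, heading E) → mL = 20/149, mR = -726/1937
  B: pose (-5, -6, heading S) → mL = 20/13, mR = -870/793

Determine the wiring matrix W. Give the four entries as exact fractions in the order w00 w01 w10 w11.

1 0 -1/2 -1

obs A: pose=(5,6,E) → sL=20/149, sR=4/13, mL=20/149, mR=-726/1937
obs B: pose=(-5,-6,S) → sL=20/13, sR=20/61, mL=20/13, mR=-870/793
sensor matrix S = [[20/149, 4/13], [20/13, 20/61]]; det S = -659520/1536041
solve [mL_A; mL_B] = S·[w00; w01] and [mR_A; mR_B] = S·[w10; w11]:
  w00 = 1, w01 = 0, w10 = -1/2, w11 = -1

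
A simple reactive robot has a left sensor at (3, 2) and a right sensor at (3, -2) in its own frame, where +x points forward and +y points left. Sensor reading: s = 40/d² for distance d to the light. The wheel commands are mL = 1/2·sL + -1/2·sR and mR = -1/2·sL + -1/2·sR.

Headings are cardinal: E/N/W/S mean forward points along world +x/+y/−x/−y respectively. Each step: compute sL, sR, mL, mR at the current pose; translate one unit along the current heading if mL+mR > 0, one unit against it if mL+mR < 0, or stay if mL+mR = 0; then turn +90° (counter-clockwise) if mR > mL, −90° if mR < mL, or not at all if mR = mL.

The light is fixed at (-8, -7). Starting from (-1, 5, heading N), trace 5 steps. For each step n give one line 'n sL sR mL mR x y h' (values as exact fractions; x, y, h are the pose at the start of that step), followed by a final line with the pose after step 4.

0 4/25 20/153 56/3825 -556/3825 -1 5 N
1 40/269 40/181 -1760/48689 -9000/48689 -1 4 E
2 5/16 1/2 -3/32 -13/32 -2 4 S
3 40/109 8/41 384/4469 -1256/4469 -2 5 W
4 4/25 20/153 56/3825 -556/3825 -1 5 N
final -1 4 E

n=0: pose=(-1,5,N); sL=4/25, sR=20/153; mL=56/3825, mR=-556/3825; mL+mR=-20/153 → advance -1; mR−mL=-4/25 → turn -1·90°
n=1: pose=(-1,4,E); sL=40/269, sR=40/181; mL=-1760/48689, mR=-9000/48689; mL+mR=-40/181 → advance -1; mR−mL=-40/269 → turn -1·90°
n=2: pose=(-2,4,S); sL=5/16, sR=1/2; mL=-3/32, mR=-13/32; mL+mR=-1/2 → advance -1; mR−mL=-5/16 → turn -1·90°
n=3: pose=(-2,5,W); sL=40/109, sR=8/41; mL=384/4469, mR=-1256/4469; mL+mR=-8/41 → advance -1; mR−mL=-40/109 → turn -1·90°
n=4: pose=(-1,5,N); sL=4/25, sR=20/153; mL=56/3825, mR=-556/3825; mL+mR=-20/153 → advance -1; mR−mL=-4/25 → turn -1·90°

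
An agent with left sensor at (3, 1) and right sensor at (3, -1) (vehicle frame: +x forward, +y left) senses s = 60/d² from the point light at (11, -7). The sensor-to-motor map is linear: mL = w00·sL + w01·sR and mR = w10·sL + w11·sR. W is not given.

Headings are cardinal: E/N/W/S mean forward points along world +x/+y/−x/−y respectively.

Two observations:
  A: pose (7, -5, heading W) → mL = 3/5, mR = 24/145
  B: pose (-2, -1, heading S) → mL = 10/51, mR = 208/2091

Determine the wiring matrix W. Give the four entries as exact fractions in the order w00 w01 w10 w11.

obs A: pose=(7,-5,W) → sL=6/5, sR=30/29, mL=3/5, mR=24/145
obs B: pose=(-2,-1,S) → sL=20/51, sR=12/41, mL=10/51, mR=208/2091
sensor matrix S = [[6/5, 30/29], [20/51, 12/41]]; det S = -5504/101065
solve [mL_A; mL_B] = S·[w00; w01] and [mR_A; mR_B] = S·[w10; w11]:
  w00 = 1/2, w01 = 0, w10 = 1, w11 = -1

1/2 0 1 -1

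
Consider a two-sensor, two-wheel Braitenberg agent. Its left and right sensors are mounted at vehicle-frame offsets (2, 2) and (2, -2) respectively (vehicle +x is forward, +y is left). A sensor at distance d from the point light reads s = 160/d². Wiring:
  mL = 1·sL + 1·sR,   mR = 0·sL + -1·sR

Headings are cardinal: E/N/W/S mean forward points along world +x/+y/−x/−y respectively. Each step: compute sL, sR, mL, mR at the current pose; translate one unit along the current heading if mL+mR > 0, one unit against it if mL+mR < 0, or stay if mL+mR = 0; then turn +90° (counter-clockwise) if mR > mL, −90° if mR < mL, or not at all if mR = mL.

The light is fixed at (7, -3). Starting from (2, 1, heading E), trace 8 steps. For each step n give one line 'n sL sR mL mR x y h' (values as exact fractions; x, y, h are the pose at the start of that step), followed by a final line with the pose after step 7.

0 32/9 160/13 1856/117 -160/13 2 1 E
1 20 4 24 -4 3 1 S
2 160/37 160/61 15680/2257 -160/61 3 0 W
3 80/37 80/17 4320/629 -80/17 2 0 N
4 32/9 160/13 1856/117 -160/13 2 1 E
5 20 4 24 -4 3 1 S
6 160/37 160/61 15680/2257 -160/61 3 0 W
7 80/37 80/17 4320/629 -80/17 2 0 N
final 2 1 E

n=0: pose=(2,1,E); sL=32/9, sR=160/13; mL=1856/117, mR=-160/13; mL+mR=32/9 → advance +1; mR−mL=-3296/117 → turn -1·90°
n=1: pose=(3,1,S); sL=20, sR=4; mL=24, mR=-4; mL+mR=20 → advance +1; mR−mL=-28 → turn -1·90°
n=2: pose=(3,0,W); sL=160/37, sR=160/61; mL=15680/2257, mR=-160/61; mL+mR=160/37 → advance +1; mR−mL=-21600/2257 → turn -1·90°
n=3: pose=(2,0,N); sL=80/37, sR=80/17; mL=4320/629, mR=-80/17; mL+mR=80/37 → advance +1; mR−mL=-7280/629 → turn -1·90°
n=4: pose=(2,1,E); sL=32/9, sR=160/13; mL=1856/117, mR=-160/13; mL+mR=32/9 → advance +1; mR−mL=-3296/117 → turn -1·90°
n=5: pose=(3,1,S); sL=20, sR=4; mL=24, mR=-4; mL+mR=20 → advance +1; mR−mL=-28 → turn -1·90°
n=6: pose=(3,0,W); sL=160/37, sR=160/61; mL=15680/2257, mR=-160/61; mL+mR=160/37 → advance +1; mR−mL=-21600/2257 → turn -1·90°
n=7: pose=(2,0,N); sL=80/37, sR=80/17; mL=4320/629, mR=-80/17; mL+mR=80/37 → advance +1; mR−mL=-7280/629 → turn -1·90°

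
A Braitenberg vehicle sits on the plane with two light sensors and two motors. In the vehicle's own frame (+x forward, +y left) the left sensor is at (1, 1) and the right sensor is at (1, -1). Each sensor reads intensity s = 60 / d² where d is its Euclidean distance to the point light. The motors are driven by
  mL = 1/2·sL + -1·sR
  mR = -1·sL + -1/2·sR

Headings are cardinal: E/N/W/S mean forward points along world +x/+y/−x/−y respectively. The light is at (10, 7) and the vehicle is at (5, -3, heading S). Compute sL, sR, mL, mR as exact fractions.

60/137 60/157 -3510/21509 -13530/21509

left sensor world pos  = (6, -4); dL² = 137
right sensor world pos = (4, -4); dR² = 157
sL = 60/137 = 60/137
sR = 60/157 = 60/157
mL = 1/2·sL + -1·sR = -3510/21509
mR = -1·sL + -1/2·sR = -13530/21509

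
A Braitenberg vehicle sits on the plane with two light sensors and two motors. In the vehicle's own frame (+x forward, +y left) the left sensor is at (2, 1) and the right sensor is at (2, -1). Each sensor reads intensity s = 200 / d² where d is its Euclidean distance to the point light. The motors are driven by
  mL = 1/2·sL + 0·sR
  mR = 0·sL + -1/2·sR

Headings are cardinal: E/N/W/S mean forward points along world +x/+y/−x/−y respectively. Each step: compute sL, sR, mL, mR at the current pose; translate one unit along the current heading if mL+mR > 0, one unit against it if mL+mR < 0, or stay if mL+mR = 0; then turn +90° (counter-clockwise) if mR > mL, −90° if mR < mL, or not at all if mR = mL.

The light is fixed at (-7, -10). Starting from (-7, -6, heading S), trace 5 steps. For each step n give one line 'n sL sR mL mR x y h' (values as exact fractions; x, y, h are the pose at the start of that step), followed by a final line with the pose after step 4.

0 40 40 20 -20 -7 -6 S
1 200/13 200/29 100/13 -100/29 -7 -6 W
2 5 50/9 5/2 -25/9 -8 -6 N
3 200/17 40 100/17 -20 -8 -7 E
4 100 20 50 -10 -9 -7 S
final -9 -8 W

n=0: pose=(-7,-6,S); sL=40, sR=40; mL=20, mR=-20; mL+mR=0 → advance +0; mR−mL=-40 → turn -1·90°
n=1: pose=(-7,-6,W); sL=200/13, sR=200/29; mL=100/13, mR=-100/29; mL+mR=1600/377 → advance +1; mR−mL=-4200/377 → turn -1·90°
n=2: pose=(-8,-6,N); sL=5, sR=50/9; mL=5/2, mR=-25/9; mL+mR=-5/18 → advance -1; mR−mL=-95/18 → turn -1·90°
n=3: pose=(-8,-7,E); sL=200/17, sR=40; mL=100/17, mR=-20; mL+mR=-240/17 → advance -1; mR−mL=-440/17 → turn -1·90°
n=4: pose=(-9,-7,S); sL=100, sR=20; mL=50, mR=-10; mL+mR=40 → advance +1; mR−mL=-60 → turn -1·90°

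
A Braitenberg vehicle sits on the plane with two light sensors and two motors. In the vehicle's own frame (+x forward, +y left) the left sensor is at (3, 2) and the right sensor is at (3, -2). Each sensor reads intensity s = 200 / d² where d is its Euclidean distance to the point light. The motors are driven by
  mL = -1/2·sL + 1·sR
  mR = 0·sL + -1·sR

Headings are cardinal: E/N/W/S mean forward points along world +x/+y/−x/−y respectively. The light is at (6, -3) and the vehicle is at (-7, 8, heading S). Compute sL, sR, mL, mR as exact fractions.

40/37 200/289 1620/10693 -200/289

left sensor world pos  = (-5, 5); dL² = 185
right sensor world pos = (-9, 5); dR² = 289
sL = 200/185 = 40/37
sR = 200/289 = 200/289
mL = -1/2·sL + 1·sR = 1620/10693
mR = 0·sL + -1·sR = -200/289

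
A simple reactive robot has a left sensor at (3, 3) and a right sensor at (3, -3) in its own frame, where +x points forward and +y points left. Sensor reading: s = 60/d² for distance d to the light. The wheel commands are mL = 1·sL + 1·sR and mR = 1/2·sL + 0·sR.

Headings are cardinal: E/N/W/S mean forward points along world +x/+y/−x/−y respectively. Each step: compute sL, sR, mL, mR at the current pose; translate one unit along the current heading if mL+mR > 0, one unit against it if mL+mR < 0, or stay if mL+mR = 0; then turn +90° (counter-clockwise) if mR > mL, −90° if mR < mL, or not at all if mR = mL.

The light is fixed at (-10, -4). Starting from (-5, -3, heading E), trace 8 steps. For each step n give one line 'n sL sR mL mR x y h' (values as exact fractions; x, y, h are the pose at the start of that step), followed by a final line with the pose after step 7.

0 3/4 15/17 111/68 3/8 -5 -3 E
1 12/17 60/13 1176/221 6/17 -4 -3 S
2 10/3 10/3 20/3 5/3 -4 -4 W
3 60/13 60/73 5160/949 30/13 -5 -4 N
4 3/4 15/17 111/68 3/8 -5 -3 E
5 12/17 60/13 1176/221 6/17 -4 -3 S
6 10/3 10/3 20/3 5/3 -4 -4 W
7 60/13 60/73 5160/949 30/13 -5 -4 N
final -5 -3 E

n=0: pose=(-5,-3,E); sL=3/4, sR=15/17; mL=111/68, mR=3/8; mL+mR=273/136 → advance +1; mR−mL=-171/136 → turn -1·90°
n=1: pose=(-4,-3,S); sL=12/17, sR=60/13; mL=1176/221, mR=6/17; mL+mR=1254/221 → advance +1; mR−mL=-1098/221 → turn -1·90°
n=2: pose=(-4,-4,W); sL=10/3, sR=10/3; mL=20/3, mR=5/3; mL+mR=25/3 → advance +1; mR−mL=-5 → turn -1·90°
n=3: pose=(-5,-4,N); sL=60/13, sR=60/73; mL=5160/949, mR=30/13; mL+mR=7350/949 → advance +1; mR−mL=-2970/949 → turn -1·90°
n=4: pose=(-5,-3,E); sL=3/4, sR=15/17; mL=111/68, mR=3/8; mL+mR=273/136 → advance +1; mR−mL=-171/136 → turn -1·90°
n=5: pose=(-4,-3,S); sL=12/17, sR=60/13; mL=1176/221, mR=6/17; mL+mR=1254/221 → advance +1; mR−mL=-1098/221 → turn -1·90°
n=6: pose=(-4,-4,W); sL=10/3, sR=10/3; mL=20/3, mR=5/3; mL+mR=25/3 → advance +1; mR−mL=-5 → turn -1·90°
n=7: pose=(-5,-4,N); sL=60/13, sR=60/73; mL=5160/949, mR=30/13; mL+mR=7350/949 → advance +1; mR−mL=-2970/949 → turn -1·90°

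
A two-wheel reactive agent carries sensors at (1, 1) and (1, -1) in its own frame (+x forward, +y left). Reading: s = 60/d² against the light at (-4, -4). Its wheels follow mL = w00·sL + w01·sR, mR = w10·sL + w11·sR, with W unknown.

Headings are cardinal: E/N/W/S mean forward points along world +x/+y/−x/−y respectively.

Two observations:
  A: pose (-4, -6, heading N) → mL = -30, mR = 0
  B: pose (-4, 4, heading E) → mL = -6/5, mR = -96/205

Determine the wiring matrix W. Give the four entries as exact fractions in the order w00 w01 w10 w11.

0 -1 1 -1

obs A: pose=(-4,-6,N) → sL=30, sR=30, mL=-30, mR=0
obs B: pose=(-4,4,E) → sL=30/41, sR=6/5, mL=-6/5, mR=-96/205
sensor matrix S = [[30, 30], [30/41, 6/5]]; det S = 576/41
solve [mL_A; mL_B] = S·[w00; w01] and [mR_A; mR_B] = S·[w10; w11]:
  w00 = 0, w01 = -1, w10 = 1, w11 = -1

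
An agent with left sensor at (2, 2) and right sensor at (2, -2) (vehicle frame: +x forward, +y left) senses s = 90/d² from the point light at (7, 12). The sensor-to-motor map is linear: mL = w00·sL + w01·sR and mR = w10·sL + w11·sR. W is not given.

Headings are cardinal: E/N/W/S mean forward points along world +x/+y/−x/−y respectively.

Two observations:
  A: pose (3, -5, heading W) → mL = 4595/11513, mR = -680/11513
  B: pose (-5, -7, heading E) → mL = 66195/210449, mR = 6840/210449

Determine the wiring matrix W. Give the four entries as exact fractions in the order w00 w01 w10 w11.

1 1/2 1/2 -1/2

obs A: pose=(3,-5,W) → sL=90/397, sR=10/29, mL=4595/11513, mR=-680/11513
obs B: pose=(-5,-7,E) → sL=90/389, sR=90/541, mL=66195/210449, mR=6840/210449
sensor matrix S = [[90/397, 10/29], [90/389, 90/541]]; det S = -101923200/2422899337
solve [mL_A; mL_B] = S·[w00; w01] and [mR_A; mR_B] = S·[w10; w11]:
  w00 = 1, w01 = 1/2, w10 = 1/2, w11 = -1/2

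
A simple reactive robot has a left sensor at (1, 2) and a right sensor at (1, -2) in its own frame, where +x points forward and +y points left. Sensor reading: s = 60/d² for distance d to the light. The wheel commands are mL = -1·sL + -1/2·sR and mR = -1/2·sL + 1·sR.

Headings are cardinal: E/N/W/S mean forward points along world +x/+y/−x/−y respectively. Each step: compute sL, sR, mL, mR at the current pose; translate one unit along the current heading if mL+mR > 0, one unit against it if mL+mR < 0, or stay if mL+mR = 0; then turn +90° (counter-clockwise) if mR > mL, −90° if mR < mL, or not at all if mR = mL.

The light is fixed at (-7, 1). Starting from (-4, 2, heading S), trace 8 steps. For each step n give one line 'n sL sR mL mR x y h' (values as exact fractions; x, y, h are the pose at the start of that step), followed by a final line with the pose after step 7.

n=0: pose=(-4,2,S); sL=12/5, sR=60; mL=-162/5, mR=294/5; mL+mR=132/5 → advance +1; mR−mL=456/5 → turn +1·90°
n=1: pose=(-4,1,E); sL=3, sR=3; mL=-9/2, mR=3/2; mL+mR=-3 → advance -1; mR−mL=6 → turn +1·90°
n=2: pose=(-5,1,N); sL=60, sR=60/17; mL=-1050/17, mR=-450/17; mL+mR=-1500/17 → advance -1; mR−mL=600/17 → turn +1·90°
n=3: pose=(-5,0,W); sL=6, sR=30; mL=-21, mR=27; mL+mR=6 → advance +1; mR−mL=48 → turn +1·90°
n=4: pose=(-6,0,S); sL=60/13, sR=12; mL=-138/13, mR=126/13; mL+mR=-12/13 → advance -1; mR−mL=264/13 → turn +1·90°
n=5: pose=(-6,1,E); sL=15/2, sR=15/2; mL=-45/4, mR=15/4; mL+mR=-15/2 → advance -1; mR−mL=15 → turn +1·90°
n=6: pose=(-7,1,N); sL=12, sR=12; mL=-18, mR=6; mL+mR=-12 → advance -1; mR−mL=24 → turn +1·90°
n=7: pose=(-7,0,W); sL=6, sR=30; mL=-21, mR=27; mL+mR=6 → advance +1; mR−mL=48 → turn +1·90°

0 12/5 60 -162/5 294/5 -4 2 S
1 3 3 -9/2 3/2 -4 1 E
2 60 60/17 -1050/17 -450/17 -5 1 N
3 6 30 -21 27 -5 0 W
4 60/13 12 -138/13 126/13 -6 0 S
5 15/2 15/2 -45/4 15/4 -6 1 E
6 12 12 -18 6 -7 1 N
7 6 30 -21 27 -7 0 W
final -8 0 S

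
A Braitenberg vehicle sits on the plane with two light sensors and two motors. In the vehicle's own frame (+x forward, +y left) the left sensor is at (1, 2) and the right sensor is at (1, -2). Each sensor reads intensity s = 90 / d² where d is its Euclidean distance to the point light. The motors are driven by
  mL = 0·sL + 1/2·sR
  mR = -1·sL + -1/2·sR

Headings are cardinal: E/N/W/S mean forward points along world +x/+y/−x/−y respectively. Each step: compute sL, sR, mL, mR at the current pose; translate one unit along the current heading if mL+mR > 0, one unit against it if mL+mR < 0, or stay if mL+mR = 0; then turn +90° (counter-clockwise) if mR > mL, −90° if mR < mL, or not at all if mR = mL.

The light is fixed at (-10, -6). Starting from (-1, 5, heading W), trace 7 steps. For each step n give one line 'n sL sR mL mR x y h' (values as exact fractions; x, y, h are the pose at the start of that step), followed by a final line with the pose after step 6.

0 18/29 90/233 45/233 -5499/6757 -1 5 W
1 45/104 5/16 5/32 -245/416 0 5 N
2 18/53 18/37 9/37 -1143/1961 0 4 E
3 45/101 9/13 9/26 -2079/2626 -1 4 S
4 18/29 90/233 45/233 -5499/6757 -1 5 W
5 45/104 5/16 5/32 -245/416 0 5 N
6 18/53 18/37 9/37 -1143/1961 0 4 E
final -1 4 S

n=0: pose=(-1,5,W); sL=18/29, sR=90/233; mL=45/233, mR=-5499/6757; mL+mR=-18/29 → advance -1; mR−mL=-6804/6757 → turn -1·90°
n=1: pose=(0,5,N); sL=45/104, sR=5/16; mL=5/32, mR=-245/416; mL+mR=-45/104 → advance -1; mR−mL=-155/208 → turn -1·90°
n=2: pose=(0,4,E); sL=18/53, sR=18/37; mL=9/37, mR=-1143/1961; mL+mR=-18/53 → advance -1; mR−mL=-1620/1961 → turn -1·90°
n=3: pose=(-1,4,S); sL=45/101, sR=9/13; mL=9/26, mR=-2079/2626; mL+mR=-45/101 → advance -1; mR−mL=-1494/1313 → turn -1·90°
n=4: pose=(-1,5,W); sL=18/29, sR=90/233; mL=45/233, mR=-5499/6757; mL+mR=-18/29 → advance -1; mR−mL=-6804/6757 → turn -1·90°
n=5: pose=(0,5,N); sL=45/104, sR=5/16; mL=5/32, mR=-245/416; mL+mR=-45/104 → advance -1; mR−mL=-155/208 → turn -1·90°
n=6: pose=(0,4,E); sL=18/53, sR=18/37; mL=9/37, mR=-1143/1961; mL+mR=-18/53 → advance -1; mR−mL=-1620/1961 → turn -1·90°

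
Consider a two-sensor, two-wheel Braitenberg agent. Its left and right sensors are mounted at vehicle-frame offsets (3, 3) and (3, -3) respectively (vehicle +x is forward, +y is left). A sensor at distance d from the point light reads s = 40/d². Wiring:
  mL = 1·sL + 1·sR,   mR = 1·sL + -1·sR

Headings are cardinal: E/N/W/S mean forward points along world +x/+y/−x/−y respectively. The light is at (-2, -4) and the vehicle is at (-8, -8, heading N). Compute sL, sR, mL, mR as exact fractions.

20/41 4 184/41 -144/41

left sensor world pos  = (-11, -5); dL² = 82
right sensor world pos = (-5, -5); dR² = 10
sL = 40/82 = 20/41
sR = 40/10 = 4
mL = 1·sL + 1·sR = 184/41
mR = 1·sL + -1·sR = -144/41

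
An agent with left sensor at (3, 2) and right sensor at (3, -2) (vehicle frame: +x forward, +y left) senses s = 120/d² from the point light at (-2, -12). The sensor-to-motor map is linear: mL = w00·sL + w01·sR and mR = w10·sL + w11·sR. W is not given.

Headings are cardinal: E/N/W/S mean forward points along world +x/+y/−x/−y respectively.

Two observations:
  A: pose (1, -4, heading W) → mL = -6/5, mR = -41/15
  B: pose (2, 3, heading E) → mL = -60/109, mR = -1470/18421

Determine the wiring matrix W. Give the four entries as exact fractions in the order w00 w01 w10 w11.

obs A: pose=(1,-4,W) → sL=10/3, sR=6/5, mL=-6/5, mR=-41/15
obs B: pose=(2,3,E) → sL=60/169, sR=60/109, mL=-60/109, mR=-1470/18421
sensor matrix S = [[10/3, 6/5], [60/169, 60/109]]; det S = 25952/18421
solve [mL_A; mL_B] = S·[w00; w01] and [mR_A; mR_B] = S·[w10; w11]:
  w00 = 0, w01 = -1, w10 = -1, w11 = 1/2

0 -1 -1 1/2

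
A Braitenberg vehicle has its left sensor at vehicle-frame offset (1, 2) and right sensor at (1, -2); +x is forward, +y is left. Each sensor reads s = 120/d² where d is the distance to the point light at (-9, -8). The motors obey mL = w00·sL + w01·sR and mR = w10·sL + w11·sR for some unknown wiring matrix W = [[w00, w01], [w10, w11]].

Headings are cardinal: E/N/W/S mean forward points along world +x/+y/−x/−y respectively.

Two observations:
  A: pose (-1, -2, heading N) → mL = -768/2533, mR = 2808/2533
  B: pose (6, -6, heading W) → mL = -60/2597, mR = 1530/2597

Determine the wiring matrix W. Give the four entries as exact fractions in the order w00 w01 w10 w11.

obs A: pose=(-1,-2,N) → sL=24/17, sR=120/149, mL=-768/2533, mR=2808/2533
obs B: pose=(6,-6,W) → sL=30/49, sR=30/53, mL=-60/2597, mR=1530/2597
sensor matrix S = [[24/17, 120/149], [30/49, 30/53]]; det S = 2013120/6578201
solve [mL_A; mL_B] = S·[w00; w01] and [mR_A; mR_B] = S·[w10; w11]:
  w00 = -1/2, w01 = 1/2, w10 = 1/2, w11 = 1/2

-1/2 1/2 1/2 1/2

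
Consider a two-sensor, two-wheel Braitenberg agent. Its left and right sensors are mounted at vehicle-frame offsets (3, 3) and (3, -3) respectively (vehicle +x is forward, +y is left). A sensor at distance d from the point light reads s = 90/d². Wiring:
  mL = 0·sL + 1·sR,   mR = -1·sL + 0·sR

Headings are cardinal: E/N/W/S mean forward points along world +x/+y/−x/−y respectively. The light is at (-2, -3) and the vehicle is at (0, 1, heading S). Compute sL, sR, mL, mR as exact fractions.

left sensor world pos  = (3, -2); dL² = 26
right sensor world pos = (-3, -2); dR² = 2
sL = 90/26 = 45/13
sR = 90/2 = 45
mL = 0·sL + 1·sR = 45
mR = -1·sL + 0·sR = -45/13

45/13 45 45 -45/13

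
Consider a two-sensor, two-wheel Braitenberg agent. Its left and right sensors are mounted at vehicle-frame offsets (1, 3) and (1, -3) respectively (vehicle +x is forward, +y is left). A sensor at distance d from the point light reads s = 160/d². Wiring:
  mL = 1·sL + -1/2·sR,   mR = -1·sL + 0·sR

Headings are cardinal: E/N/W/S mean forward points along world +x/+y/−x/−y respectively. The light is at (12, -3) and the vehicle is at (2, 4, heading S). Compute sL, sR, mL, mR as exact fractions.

left sensor world pos  = (5, 3); dL² = 85
right sensor world pos = (-1, 3); dR² = 205
sL = 160/85 = 32/17
sR = 160/205 = 32/41
mL = 1·sL + -1/2·sR = 1040/697
mR = -1·sL + 0·sR = -32/17

32/17 32/41 1040/697 -32/17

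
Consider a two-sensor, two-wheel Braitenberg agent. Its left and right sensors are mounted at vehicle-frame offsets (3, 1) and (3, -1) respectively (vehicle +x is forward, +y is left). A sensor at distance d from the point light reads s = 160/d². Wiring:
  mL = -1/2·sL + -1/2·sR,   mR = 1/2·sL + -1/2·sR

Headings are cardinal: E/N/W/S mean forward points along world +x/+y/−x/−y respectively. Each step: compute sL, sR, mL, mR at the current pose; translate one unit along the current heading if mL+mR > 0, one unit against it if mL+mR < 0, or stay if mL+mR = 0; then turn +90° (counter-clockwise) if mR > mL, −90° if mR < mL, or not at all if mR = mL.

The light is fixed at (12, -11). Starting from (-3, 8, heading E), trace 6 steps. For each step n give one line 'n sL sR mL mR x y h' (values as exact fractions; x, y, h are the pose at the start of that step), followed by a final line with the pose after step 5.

0 5/17 40/117 -1265/3978 -95/3978 -3 8 E
1 160/773 160/709 -118560/548057 -5120/548057 -4 8 N
2 16/65 80/361 -5488/23465 288/23465 -4 7 W
3 160/421 160/481 -72160/202501 4800/202501 -3 7 S
4 5/17 40/117 -1265/3978 -95/3978 -3 8 E
5 160/773 160/709 -118560/548057 -5120/548057 -4 8 N
final -4 7 W

n=0: pose=(-3,8,E); sL=5/17, sR=40/117; mL=-1265/3978, mR=-95/3978; mL+mR=-40/117 → advance -1; mR−mL=5/17 → turn +1·90°
n=1: pose=(-4,8,N); sL=160/773, sR=160/709; mL=-118560/548057, mR=-5120/548057; mL+mR=-160/709 → advance -1; mR−mL=160/773 → turn +1·90°
n=2: pose=(-4,7,W); sL=16/65, sR=80/361; mL=-5488/23465, mR=288/23465; mL+mR=-80/361 → advance -1; mR−mL=16/65 → turn +1·90°
n=3: pose=(-3,7,S); sL=160/421, sR=160/481; mL=-72160/202501, mR=4800/202501; mL+mR=-160/481 → advance -1; mR−mL=160/421 → turn +1·90°
n=4: pose=(-3,8,E); sL=5/17, sR=40/117; mL=-1265/3978, mR=-95/3978; mL+mR=-40/117 → advance -1; mR−mL=5/17 → turn +1·90°
n=5: pose=(-4,8,N); sL=160/773, sR=160/709; mL=-118560/548057, mR=-5120/548057; mL+mR=-160/709 → advance -1; mR−mL=160/773 → turn +1·90°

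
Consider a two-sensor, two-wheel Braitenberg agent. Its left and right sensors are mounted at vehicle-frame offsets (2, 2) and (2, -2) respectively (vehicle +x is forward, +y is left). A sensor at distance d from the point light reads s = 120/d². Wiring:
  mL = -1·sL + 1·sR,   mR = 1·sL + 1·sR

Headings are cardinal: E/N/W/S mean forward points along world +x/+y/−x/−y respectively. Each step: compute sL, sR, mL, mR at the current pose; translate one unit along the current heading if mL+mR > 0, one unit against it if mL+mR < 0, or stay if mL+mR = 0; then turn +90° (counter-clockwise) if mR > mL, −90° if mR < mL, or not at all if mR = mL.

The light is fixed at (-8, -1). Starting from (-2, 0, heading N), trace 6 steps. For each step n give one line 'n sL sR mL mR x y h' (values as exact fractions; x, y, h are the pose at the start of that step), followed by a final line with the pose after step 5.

n=0: pose=(-2,0,N); sL=24/5, sR=120/73; mL=-1152/365, mR=2352/365; mL+mR=240/73 → advance +1; mR−mL=48/5 → turn +1·90°
n=1: pose=(-2,1,W); sL=15/2, sR=15/4; mL=-15/4, mR=45/4; mL+mR=15/2 → advance +1; mR−mL=15 → turn +1·90°
n=2: pose=(-3,1,S); sL=120/49, sR=40/3; mL=1600/147, mR=2320/147; mL+mR=80/3 → advance +1; mR−mL=240/49 → turn +1·90°
n=3: pose=(-3,0,E); sL=60/29, sR=12/5; mL=48/145, mR=648/145; mL+mR=24/5 → advance +1; mR−mL=120/29 → turn +1·90°
n=4: pose=(-2,0,N); sL=24/5, sR=120/73; mL=-1152/365, mR=2352/365; mL+mR=240/73 → advance +1; mR−mL=48/5 → turn +1·90°
n=5: pose=(-2,1,W); sL=15/2, sR=15/4; mL=-15/4, mR=45/4; mL+mR=15/2 → advance +1; mR−mL=15 → turn +1·90°

0 24/5 120/73 -1152/365 2352/365 -2 0 N
1 15/2 15/4 -15/4 45/4 -2 1 W
2 120/49 40/3 1600/147 2320/147 -3 1 S
3 60/29 12/5 48/145 648/145 -3 0 E
4 24/5 120/73 -1152/365 2352/365 -2 0 N
5 15/2 15/4 -15/4 45/4 -2 1 W
final -3 1 S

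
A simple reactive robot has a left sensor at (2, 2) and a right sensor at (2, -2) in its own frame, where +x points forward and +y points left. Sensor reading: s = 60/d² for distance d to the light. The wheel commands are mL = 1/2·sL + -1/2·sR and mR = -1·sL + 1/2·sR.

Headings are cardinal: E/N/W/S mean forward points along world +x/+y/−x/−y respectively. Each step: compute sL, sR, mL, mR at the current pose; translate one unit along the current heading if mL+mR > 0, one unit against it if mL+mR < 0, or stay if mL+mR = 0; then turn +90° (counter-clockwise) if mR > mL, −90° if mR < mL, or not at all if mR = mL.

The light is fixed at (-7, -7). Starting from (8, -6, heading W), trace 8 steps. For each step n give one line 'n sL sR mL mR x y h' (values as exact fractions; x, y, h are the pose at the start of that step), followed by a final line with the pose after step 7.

0 6/17 30/89 12/1513 -279/1513 8 -6 W
1 12/41 20/111 256/4551 -922/4551 9 -6 N
2 15/82 15/82 0 -15/164 9 -7 E
3 60/293 60/173 -3600/50689 -1590/50689 8 -7 S
4 30/149 6/29 -12/4321 -423/4321 8 -6 E
5 60/257 12/29 -672/7453 -198/7453 7 -6 S
6 15/68 15/64 -15/2176 -225/2176 7 -5 E
7 4/15 60/121 -208/1815 -34/1815 6 -5 S
final 6 -4 E

n=0: pose=(8,-6,W); sL=6/17, sR=30/89; mL=12/1513, mR=-279/1513; mL+mR=-3/17 → advance -1; mR−mL=-291/1513 → turn -1·90°
n=1: pose=(9,-6,N); sL=12/41, sR=20/111; mL=256/4551, mR=-922/4551; mL+mR=-6/41 → advance -1; mR−mL=-1178/4551 → turn -1·90°
n=2: pose=(9,-7,E); sL=15/82, sR=15/82; mL=0, mR=-15/164; mL+mR=-15/164 → advance -1; mR−mL=-15/164 → turn -1·90°
n=3: pose=(8,-7,S); sL=60/293, sR=60/173; mL=-3600/50689, mR=-1590/50689; mL+mR=-30/293 → advance -1; mR−mL=2010/50689 → turn +1·90°
n=4: pose=(8,-6,E); sL=30/149, sR=6/29; mL=-12/4321, mR=-423/4321; mL+mR=-15/149 → advance -1; mR−mL=-411/4321 → turn -1·90°
n=5: pose=(7,-6,S); sL=60/257, sR=12/29; mL=-672/7453, mR=-198/7453; mL+mR=-30/257 → advance -1; mR−mL=474/7453 → turn +1·90°
n=6: pose=(7,-5,E); sL=15/68, sR=15/64; mL=-15/2176, mR=-225/2176; mL+mR=-15/136 → advance -1; mR−mL=-105/1088 → turn -1·90°
n=7: pose=(6,-5,S); sL=4/15, sR=60/121; mL=-208/1815, mR=-34/1815; mL+mR=-2/15 → advance -1; mR−mL=58/605 → turn +1·90°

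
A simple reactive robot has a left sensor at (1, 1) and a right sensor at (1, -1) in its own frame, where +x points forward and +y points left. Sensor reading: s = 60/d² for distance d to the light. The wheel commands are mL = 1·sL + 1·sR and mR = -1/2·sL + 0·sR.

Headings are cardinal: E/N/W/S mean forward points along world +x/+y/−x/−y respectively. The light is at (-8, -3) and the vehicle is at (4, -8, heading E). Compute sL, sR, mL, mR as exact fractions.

12/37 12/41 936/1517 -6/37

left sensor world pos  = (5, -7); dL² = 185
right sensor world pos = (5, -9); dR² = 205
sL = 60/185 = 12/37
sR = 60/205 = 12/41
mL = 1·sL + 1·sR = 936/1517
mR = -1/2·sL + 0·sR = -6/37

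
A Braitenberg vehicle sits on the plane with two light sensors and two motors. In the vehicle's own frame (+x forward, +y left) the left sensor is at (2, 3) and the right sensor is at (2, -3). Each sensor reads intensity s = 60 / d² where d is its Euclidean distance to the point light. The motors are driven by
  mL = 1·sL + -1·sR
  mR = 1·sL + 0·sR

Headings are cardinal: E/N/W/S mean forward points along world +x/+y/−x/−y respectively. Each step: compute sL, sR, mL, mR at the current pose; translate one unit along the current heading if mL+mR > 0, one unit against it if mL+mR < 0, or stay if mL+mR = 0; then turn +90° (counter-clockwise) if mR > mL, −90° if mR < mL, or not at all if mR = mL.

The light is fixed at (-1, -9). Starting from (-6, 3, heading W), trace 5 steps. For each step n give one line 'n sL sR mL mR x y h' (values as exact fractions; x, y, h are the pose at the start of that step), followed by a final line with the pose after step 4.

0 6/13 30/137 432/1781 6/13 -6 3 W
1 60/109 60/181 4320/19729 60/109 -7 3 S
2 15/53 3/4 -99/212 15/53 -7 2 E
3 60/269 12/37 -1008/9953 60/269 -8 2 N
4 10/27 10/51 80/459 10/27 -8 3 W
final -9 3 S

n=0: pose=(-6,3,W); sL=6/13, sR=30/137; mL=432/1781, mR=6/13; mL+mR=1254/1781 → advance +1; mR−mL=30/137 → turn +1·90°
n=1: pose=(-7,3,S); sL=60/109, sR=60/181; mL=4320/19729, mR=60/109; mL+mR=15180/19729 → advance +1; mR−mL=60/181 → turn +1·90°
n=2: pose=(-7,2,E); sL=15/53, sR=3/4; mL=-99/212, mR=15/53; mL+mR=-39/212 → advance -1; mR−mL=3/4 → turn +1·90°
n=3: pose=(-8,2,N); sL=60/269, sR=12/37; mL=-1008/9953, mR=60/269; mL+mR=1212/9953 → advance +1; mR−mL=12/37 → turn +1·90°
n=4: pose=(-8,3,W); sL=10/27, sR=10/51; mL=80/459, mR=10/27; mL+mR=250/459 → advance +1; mR−mL=10/51 → turn +1·90°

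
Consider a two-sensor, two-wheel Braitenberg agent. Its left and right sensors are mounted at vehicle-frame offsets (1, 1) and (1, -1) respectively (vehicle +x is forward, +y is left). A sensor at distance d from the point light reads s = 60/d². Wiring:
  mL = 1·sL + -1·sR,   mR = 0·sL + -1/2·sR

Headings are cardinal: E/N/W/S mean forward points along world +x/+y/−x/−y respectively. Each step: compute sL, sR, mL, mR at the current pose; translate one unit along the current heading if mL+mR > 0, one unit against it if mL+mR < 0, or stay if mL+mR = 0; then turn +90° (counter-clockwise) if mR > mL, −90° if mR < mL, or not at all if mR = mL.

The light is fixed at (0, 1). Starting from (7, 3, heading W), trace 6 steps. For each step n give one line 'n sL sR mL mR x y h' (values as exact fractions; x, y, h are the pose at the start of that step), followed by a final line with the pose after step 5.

n=0: pose=(7,3,W); sL=60/37, sR=4/3; mL=32/111, mR=-2/3; mL+mR=-14/37 → advance -1; mR−mL=-106/111 → turn -1·90°
n=1: pose=(8,3,N); sL=30/29, sR=2/3; mL=32/87, mR=-1/3; mL+mR=1/29 → advance +1; mR−mL=-61/87 → turn -1·90°
n=2: pose=(8,4,E); sL=60/97, sR=12/17; mL=-144/1649, mR=-6/17; mL+mR=-726/1649 → advance -1; mR−mL=-438/1649 → turn -1·90°
n=3: pose=(7,4,S); sL=15/17, sR=3/2; mL=-21/34, mR=-3/4; mL+mR=-93/68 → advance -1; mR−mL=-9/68 → turn -1·90°
n=4: pose=(7,5,W); sL=4/3, sR=60/61; mL=64/183, mR=-30/61; mL+mR=-26/183 → advance -1; mR−mL=-154/183 → turn -1·90°
n=5: pose=(8,5,N); sL=30/37, sR=30/53; mL=480/1961, mR=-15/53; mL+mR=-75/1961 → advance -1; mR−mL=-1035/1961 → turn -1·90°

0 60/37 4/3 32/111 -2/3 7 3 W
1 30/29 2/3 32/87 -1/3 8 3 N
2 60/97 12/17 -144/1649 -6/17 8 4 E
3 15/17 3/2 -21/34 -3/4 7 4 S
4 4/3 60/61 64/183 -30/61 7 5 W
5 30/37 30/53 480/1961 -15/53 8 5 N
final 8 4 E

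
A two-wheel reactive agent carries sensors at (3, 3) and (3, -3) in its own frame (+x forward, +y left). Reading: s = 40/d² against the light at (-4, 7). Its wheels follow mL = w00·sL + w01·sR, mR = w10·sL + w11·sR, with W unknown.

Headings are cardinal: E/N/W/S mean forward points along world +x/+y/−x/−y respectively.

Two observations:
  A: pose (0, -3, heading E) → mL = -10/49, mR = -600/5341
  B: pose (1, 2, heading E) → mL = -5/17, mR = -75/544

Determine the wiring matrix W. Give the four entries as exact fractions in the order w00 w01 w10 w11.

obs A: pose=(0,-3,E) → sL=20/49, sR=20/109, mL=-10/49, mR=-600/5341
obs B: pose=(1,2,E) → sL=10/17, sR=5/16, mL=-5/17, mR=-75/544
sensor matrix S = [[20/49, 20/109], [10/17, 5/16]]; det S = 7125/363188
solve [mL_A; mL_B] = S·[w00; w01] and [mR_A; mR_B] = S·[w10; w11]:
  w00 = -1/2, w01 = 0, w10 = -1/2, w11 = 1/2

-1/2 0 -1/2 1/2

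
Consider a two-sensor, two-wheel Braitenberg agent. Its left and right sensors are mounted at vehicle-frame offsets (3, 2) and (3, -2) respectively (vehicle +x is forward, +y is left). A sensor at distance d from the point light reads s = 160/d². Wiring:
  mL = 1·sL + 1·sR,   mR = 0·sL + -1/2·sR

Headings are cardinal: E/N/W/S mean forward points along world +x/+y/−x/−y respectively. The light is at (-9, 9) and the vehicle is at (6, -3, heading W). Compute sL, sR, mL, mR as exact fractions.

left sensor world pos  = (3, -5); dL² = 340
right sensor world pos = (3, -1); dR² = 244
sL = 160/340 = 8/17
sR = 160/244 = 40/61
mL = 1·sL + 1·sR = 1168/1037
mR = 0·sL + -1/2·sR = -20/61

8/17 40/61 1168/1037 -20/61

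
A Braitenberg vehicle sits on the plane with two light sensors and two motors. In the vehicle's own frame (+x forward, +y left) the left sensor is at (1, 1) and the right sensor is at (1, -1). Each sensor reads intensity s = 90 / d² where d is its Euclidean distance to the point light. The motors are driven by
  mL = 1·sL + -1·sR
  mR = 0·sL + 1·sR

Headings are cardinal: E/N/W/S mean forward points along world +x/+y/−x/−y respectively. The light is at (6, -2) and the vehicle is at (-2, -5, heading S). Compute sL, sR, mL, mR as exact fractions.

left sensor world pos  = (-1, -6); dL² = 65
right sensor world pos = (-3, -6); dR² = 97
sL = 90/65 = 18/13
sR = 90/97 = 90/97
mL = 1·sL + -1·sR = 576/1261
mR = 0·sL + 1·sR = 90/97

18/13 90/97 576/1261 90/97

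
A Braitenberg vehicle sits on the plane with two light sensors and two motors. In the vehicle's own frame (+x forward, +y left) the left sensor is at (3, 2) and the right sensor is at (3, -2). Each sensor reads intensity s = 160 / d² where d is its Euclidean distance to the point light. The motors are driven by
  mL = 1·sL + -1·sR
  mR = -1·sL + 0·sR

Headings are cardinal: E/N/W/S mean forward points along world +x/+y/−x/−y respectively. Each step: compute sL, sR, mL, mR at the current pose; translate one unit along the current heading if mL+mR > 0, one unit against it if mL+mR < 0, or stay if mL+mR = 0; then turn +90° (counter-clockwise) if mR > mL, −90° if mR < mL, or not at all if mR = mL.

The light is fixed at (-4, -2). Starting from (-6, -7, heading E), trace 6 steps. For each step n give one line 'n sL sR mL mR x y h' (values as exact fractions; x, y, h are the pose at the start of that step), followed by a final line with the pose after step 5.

n=0: pose=(-6,-7,E); sL=16, sR=16/5; mL=64/5, mR=-16; mL+mR=-16/5 → advance -1; mR−mL=-144/5 → turn -1·90°
n=1: pose=(-7,-7,S); sL=32/13, sR=160/89; mL=768/1157, mR=-32/13; mL+mR=-160/89 → advance -1; mR−mL=-3616/1157 → turn -1·90°
n=2: pose=(-7,-6,W); sL=20/9, sR=4; mL=-16/9, mR=-20/9; mL+mR=-4 → advance -1; mR−mL=-4/9 → turn -1·90°
n=3: pose=(-6,-6,N); sL=160/17, sR=160; mL=-2560/17, mR=-160/17; mL+mR=-160 → advance -1; mR−mL=2400/17 → turn +1·90°
n=4: pose=(-6,-7,W); sL=80/37, sR=80/17; mL=-1600/629, mR=-80/37; mL+mR=-80/17 → advance -1; mR−mL=240/629 → turn +1·90°
n=5: pose=(-5,-7,S); sL=32/13, sR=160/73; mL=256/949, mR=-32/13; mL+mR=-160/73 → advance -1; mR−mL=-2592/949 → turn -1·90°

0 16 16/5 64/5 -16 -6 -7 E
1 32/13 160/89 768/1157 -32/13 -7 -7 S
2 20/9 4 -16/9 -20/9 -7 -6 W
3 160/17 160 -2560/17 -160/17 -6 -6 N
4 80/37 80/17 -1600/629 -80/37 -6 -7 W
5 32/13 160/73 256/949 -32/13 -5 -7 S
final -5 -6 W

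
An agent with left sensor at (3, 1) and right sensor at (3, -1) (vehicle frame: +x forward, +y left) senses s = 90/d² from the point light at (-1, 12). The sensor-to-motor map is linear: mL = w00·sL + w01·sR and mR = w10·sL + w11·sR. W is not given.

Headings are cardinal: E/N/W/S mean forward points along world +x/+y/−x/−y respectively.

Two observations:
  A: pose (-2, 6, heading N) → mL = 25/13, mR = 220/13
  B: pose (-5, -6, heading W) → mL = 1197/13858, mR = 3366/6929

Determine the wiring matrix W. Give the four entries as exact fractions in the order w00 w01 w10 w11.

obs A: pose=(-2,6,N) → sL=90/13, sR=10, mL=25/13, mR=220/13
obs B: pose=(-5,-6,W) → sL=9/41, sR=45/169, mL=1197/13858, mR=3366/6929
sensor matrix S = [[90/13, 10], [9/41, 45/169]]; det S = -31680/90077
solve [mL_A; mL_B] = S·[w00; w01] and [mR_A; mR_B] = S·[w10; w11]:
  w00 = 1, w01 = -1/2, w10 = 1, w11 = 1

1 -1/2 1 1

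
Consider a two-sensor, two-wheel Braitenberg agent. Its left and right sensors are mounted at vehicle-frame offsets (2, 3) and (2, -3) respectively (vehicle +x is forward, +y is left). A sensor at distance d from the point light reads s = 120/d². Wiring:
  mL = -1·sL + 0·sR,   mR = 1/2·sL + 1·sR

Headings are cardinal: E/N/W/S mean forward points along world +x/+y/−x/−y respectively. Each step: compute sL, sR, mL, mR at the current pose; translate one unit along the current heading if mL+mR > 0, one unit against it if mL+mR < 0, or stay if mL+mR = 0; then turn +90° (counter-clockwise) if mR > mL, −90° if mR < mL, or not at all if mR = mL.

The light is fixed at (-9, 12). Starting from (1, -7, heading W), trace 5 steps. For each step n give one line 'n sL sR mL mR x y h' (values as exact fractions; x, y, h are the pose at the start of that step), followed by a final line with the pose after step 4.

0 30/137 3/8 -30/137 531/1096 1 -7 W
1 8/39 40/159 -8/39 244/689 0 -7 S
2 12/41 12/65 -12/41 882/2665 0 -8 E
3 120/373 120/493 -120/373 74340/183889 1 -8 N
4 30/137 3/8 -30/137 531/1096 1 -7 W
final 0 -7 S

n=0: pose=(1,-7,W); sL=30/137, sR=3/8; mL=-30/137, mR=531/1096; mL+mR=291/1096 → advance +1; mR−mL=771/1096 → turn +1·90°
n=1: pose=(0,-7,S); sL=8/39, sR=40/159; mL=-8/39, mR=244/689; mL+mR=308/2067 → advance +1; mR−mL=1156/2067 → turn +1·90°
n=2: pose=(0,-8,E); sL=12/41, sR=12/65; mL=-12/41, mR=882/2665; mL+mR=102/2665 → advance +1; mR−mL=1662/2665 → turn +1·90°
n=3: pose=(1,-8,N); sL=120/373, sR=120/493; mL=-120/373, mR=74340/183889; mL+mR=15180/183889 → advance +1; mR−mL=133500/183889 → turn +1·90°
n=4: pose=(1,-7,W); sL=30/137, sR=3/8; mL=-30/137, mR=531/1096; mL+mR=291/1096 → advance +1; mR−mL=771/1096 → turn +1·90°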